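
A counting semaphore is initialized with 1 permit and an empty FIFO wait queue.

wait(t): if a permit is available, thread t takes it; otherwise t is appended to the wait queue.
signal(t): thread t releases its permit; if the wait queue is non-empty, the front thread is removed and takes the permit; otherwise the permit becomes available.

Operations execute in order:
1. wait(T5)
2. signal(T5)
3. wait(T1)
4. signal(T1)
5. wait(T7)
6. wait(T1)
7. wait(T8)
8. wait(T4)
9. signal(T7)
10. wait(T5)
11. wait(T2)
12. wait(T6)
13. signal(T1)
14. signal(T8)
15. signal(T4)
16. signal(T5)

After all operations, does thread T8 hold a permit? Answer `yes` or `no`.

Step 1: wait(T5) -> count=0 queue=[] holders={T5}
Step 2: signal(T5) -> count=1 queue=[] holders={none}
Step 3: wait(T1) -> count=0 queue=[] holders={T1}
Step 4: signal(T1) -> count=1 queue=[] holders={none}
Step 5: wait(T7) -> count=0 queue=[] holders={T7}
Step 6: wait(T1) -> count=0 queue=[T1] holders={T7}
Step 7: wait(T8) -> count=0 queue=[T1,T8] holders={T7}
Step 8: wait(T4) -> count=0 queue=[T1,T8,T4] holders={T7}
Step 9: signal(T7) -> count=0 queue=[T8,T4] holders={T1}
Step 10: wait(T5) -> count=0 queue=[T8,T4,T5] holders={T1}
Step 11: wait(T2) -> count=0 queue=[T8,T4,T5,T2] holders={T1}
Step 12: wait(T6) -> count=0 queue=[T8,T4,T5,T2,T6] holders={T1}
Step 13: signal(T1) -> count=0 queue=[T4,T5,T2,T6] holders={T8}
Step 14: signal(T8) -> count=0 queue=[T5,T2,T6] holders={T4}
Step 15: signal(T4) -> count=0 queue=[T2,T6] holders={T5}
Step 16: signal(T5) -> count=0 queue=[T6] holders={T2}
Final holders: {T2} -> T8 not in holders

Answer: no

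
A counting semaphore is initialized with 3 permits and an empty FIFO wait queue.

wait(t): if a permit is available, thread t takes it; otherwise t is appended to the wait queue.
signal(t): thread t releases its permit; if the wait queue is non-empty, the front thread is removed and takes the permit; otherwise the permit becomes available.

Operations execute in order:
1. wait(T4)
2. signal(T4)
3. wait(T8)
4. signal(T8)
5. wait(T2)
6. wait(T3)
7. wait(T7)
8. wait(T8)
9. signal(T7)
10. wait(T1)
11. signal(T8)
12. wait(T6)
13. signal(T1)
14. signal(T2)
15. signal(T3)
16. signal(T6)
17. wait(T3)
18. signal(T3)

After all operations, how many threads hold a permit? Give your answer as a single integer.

Step 1: wait(T4) -> count=2 queue=[] holders={T4}
Step 2: signal(T4) -> count=3 queue=[] holders={none}
Step 3: wait(T8) -> count=2 queue=[] holders={T8}
Step 4: signal(T8) -> count=3 queue=[] holders={none}
Step 5: wait(T2) -> count=2 queue=[] holders={T2}
Step 6: wait(T3) -> count=1 queue=[] holders={T2,T3}
Step 7: wait(T7) -> count=0 queue=[] holders={T2,T3,T7}
Step 8: wait(T8) -> count=0 queue=[T8] holders={T2,T3,T7}
Step 9: signal(T7) -> count=0 queue=[] holders={T2,T3,T8}
Step 10: wait(T1) -> count=0 queue=[T1] holders={T2,T3,T8}
Step 11: signal(T8) -> count=0 queue=[] holders={T1,T2,T3}
Step 12: wait(T6) -> count=0 queue=[T6] holders={T1,T2,T3}
Step 13: signal(T1) -> count=0 queue=[] holders={T2,T3,T6}
Step 14: signal(T2) -> count=1 queue=[] holders={T3,T6}
Step 15: signal(T3) -> count=2 queue=[] holders={T6}
Step 16: signal(T6) -> count=3 queue=[] holders={none}
Step 17: wait(T3) -> count=2 queue=[] holders={T3}
Step 18: signal(T3) -> count=3 queue=[] holders={none}
Final holders: {none} -> 0 thread(s)

Answer: 0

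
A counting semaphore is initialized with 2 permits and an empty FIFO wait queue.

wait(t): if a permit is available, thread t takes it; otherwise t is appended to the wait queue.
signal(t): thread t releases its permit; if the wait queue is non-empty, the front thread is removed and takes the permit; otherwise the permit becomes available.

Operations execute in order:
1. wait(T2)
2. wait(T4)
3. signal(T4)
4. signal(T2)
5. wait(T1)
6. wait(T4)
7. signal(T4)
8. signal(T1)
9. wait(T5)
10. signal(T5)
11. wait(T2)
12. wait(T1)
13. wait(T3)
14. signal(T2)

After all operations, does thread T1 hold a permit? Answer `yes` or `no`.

Step 1: wait(T2) -> count=1 queue=[] holders={T2}
Step 2: wait(T4) -> count=0 queue=[] holders={T2,T4}
Step 3: signal(T4) -> count=1 queue=[] holders={T2}
Step 4: signal(T2) -> count=2 queue=[] holders={none}
Step 5: wait(T1) -> count=1 queue=[] holders={T1}
Step 6: wait(T4) -> count=0 queue=[] holders={T1,T4}
Step 7: signal(T4) -> count=1 queue=[] holders={T1}
Step 8: signal(T1) -> count=2 queue=[] holders={none}
Step 9: wait(T5) -> count=1 queue=[] holders={T5}
Step 10: signal(T5) -> count=2 queue=[] holders={none}
Step 11: wait(T2) -> count=1 queue=[] holders={T2}
Step 12: wait(T1) -> count=0 queue=[] holders={T1,T2}
Step 13: wait(T3) -> count=0 queue=[T3] holders={T1,T2}
Step 14: signal(T2) -> count=0 queue=[] holders={T1,T3}
Final holders: {T1,T3} -> T1 in holders

Answer: yes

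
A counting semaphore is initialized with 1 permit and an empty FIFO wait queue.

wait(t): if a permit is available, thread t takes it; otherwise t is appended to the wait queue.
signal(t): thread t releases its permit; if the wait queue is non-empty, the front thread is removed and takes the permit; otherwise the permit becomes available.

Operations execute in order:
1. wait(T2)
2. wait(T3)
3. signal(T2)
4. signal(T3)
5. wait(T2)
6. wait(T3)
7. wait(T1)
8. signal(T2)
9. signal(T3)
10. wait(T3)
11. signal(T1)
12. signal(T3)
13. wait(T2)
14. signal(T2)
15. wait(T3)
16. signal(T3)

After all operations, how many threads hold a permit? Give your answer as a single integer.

Step 1: wait(T2) -> count=0 queue=[] holders={T2}
Step 2: wait(T3) -> count=0 queue=[T3] holders={T2}
Step 3: signal(T2) -> count=0 queue=[] holders={T3}
Step 4: signal(T3) -> count=1 queue=[] holders={none}
Step 5: wait(T2) -> count=0 queue=[] holders={T2}
Step 6: wait(T3) -> count=0 queue=[T3] holders={T2}
Step 7: wait(T1) -> count=0 queue=[T3,T1] holders={T2}
Step 8: signal(T2) -> count=0 queue=[T1] holders={T3}
Step 9: signal(T3) -> count=0 queue=[] holders={T1}
Step 10: wait(T3) -> count=0 queue=[T3] holders={T1}
Step 11: signal(T1) -> count=0 queue=[] holders={T3}
Step 12: signal(T3) -> count=1 queue=[] holders={none}
Step 13: wait(T2) -> count=0 queue=[] holders={T2}
Step 14: signal(T2) -> count=1 queue=[] holders={none}
Step 15: wait(T3) -> count=0 queue=[] holders={T3}
Step 16: signal(T3) -> count=1 queue=[] holders={none}
Final holders: {none} -> 0 thread(s)

Answer: 0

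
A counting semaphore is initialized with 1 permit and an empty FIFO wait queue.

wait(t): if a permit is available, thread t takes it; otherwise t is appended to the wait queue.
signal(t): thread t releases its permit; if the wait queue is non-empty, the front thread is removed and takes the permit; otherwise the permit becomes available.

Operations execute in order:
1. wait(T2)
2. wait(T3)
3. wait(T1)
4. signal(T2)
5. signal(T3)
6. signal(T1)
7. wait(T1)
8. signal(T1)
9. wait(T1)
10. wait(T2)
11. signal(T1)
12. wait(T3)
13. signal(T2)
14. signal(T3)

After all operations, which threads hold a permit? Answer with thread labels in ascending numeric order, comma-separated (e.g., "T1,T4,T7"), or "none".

Answer: none

Derivation:
Step 1: wait(T2) -> count=0 queue=[] holders={T2}
Step 2: wait(T3) -> count=0 queue=[T3] holders={T2}
Step 3: wait(T1) -> count=0 queue=[T3,T1] holders={T2}
Step 4: signal(T2) -> count=0 queue=[T1] holders={T3}
Step 5: signal(T3) -> count=0 queue=[] holders={T1}
Step 6: signal(T1) -> count=1 queue=[] holders={none}
Step 7: wait(T1) -> count=0 queue=[] holders={T1}
Step 8: signal(T1) -> count=1 queue=[] holders={none}
Step 9: wait(T1) -> count=0 queue=[] holders={T1}
Step 10: wait(T2) -> count=0 queue=[T2] holders={T1}
Step 11: signal(T1) -> count=0 queue=[] holders={T2}
Step 12: wait(T3) -> count=0 queue=[T3] holders={T2}
Step 13: signal(T2) -> count=0 queue=[] holders={T3}
Step 14: signal(T3) -> count=1 queue=[] holders={none}
Final holders: none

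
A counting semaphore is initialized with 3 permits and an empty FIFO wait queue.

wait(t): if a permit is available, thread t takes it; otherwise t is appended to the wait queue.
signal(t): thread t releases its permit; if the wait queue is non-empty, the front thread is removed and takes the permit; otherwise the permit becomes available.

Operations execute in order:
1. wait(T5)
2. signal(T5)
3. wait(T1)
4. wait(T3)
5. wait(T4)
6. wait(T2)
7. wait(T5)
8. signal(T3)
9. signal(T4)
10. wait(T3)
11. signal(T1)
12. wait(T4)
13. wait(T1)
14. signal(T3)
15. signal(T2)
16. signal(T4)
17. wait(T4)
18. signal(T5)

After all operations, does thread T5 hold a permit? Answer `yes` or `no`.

Step 1: wait(T5) -> count=2 queue=[] holders={T5}
Step 2: signal(T5) -> count=3 queue=[] holders={none}
Step 3: wait(T1) -> count=2 queue=[] holders={T1}
Step 4: wait(T3) -> count=1 queue=[] holders={T1,T3}
Step 5: wait(T4) -> count=0 queue=[] holders={T1,T3,T4}
Step 6: wait(T2) -> count=0 queue=[T2] holders={T1,T3,T4}
Step 7: wait(T5) -> count=0 queue=[T2,T5] holders={T1,T3,T4}
Step 8: signal(T3) -> count=0 queue=[T5] holders={T1,T2,T4}
Step 9: signal(T4) -> count=0 queue=[] holders={T1,T2,T5}
Step 10: wait(T3) -> count=0 queue=[T3] holders={T1,T2,T5}
Step 11: signal(T1) -> count=0 queue=[] holders={T2,T3,T5}
Step 12: wait(T4) -> count=0 queue=[T4] holders={T2,T3,T5}
Step 13: wait(T1) -> count=0 queue=[T4,T1] holders={T2,T3,T5}
Step 14: signal(T3) -> count=0 queue=[T1] holders={T2,T4,T5}
Step 15: signal(T2) -> count=0 queue=[] holders={T1,T4,T5}
Step 16: signal(T4) -> count=1 queue=[] holders={T1,T5}
Step 17: wait(T4) -> count=0 queue=[] holders={T1,T4,T5}
Step 18: signal(T5) -> count=1 queue=[] holders={T1,T4}
Final holders: {T1,T4} -> T5 not in holders

Answer: no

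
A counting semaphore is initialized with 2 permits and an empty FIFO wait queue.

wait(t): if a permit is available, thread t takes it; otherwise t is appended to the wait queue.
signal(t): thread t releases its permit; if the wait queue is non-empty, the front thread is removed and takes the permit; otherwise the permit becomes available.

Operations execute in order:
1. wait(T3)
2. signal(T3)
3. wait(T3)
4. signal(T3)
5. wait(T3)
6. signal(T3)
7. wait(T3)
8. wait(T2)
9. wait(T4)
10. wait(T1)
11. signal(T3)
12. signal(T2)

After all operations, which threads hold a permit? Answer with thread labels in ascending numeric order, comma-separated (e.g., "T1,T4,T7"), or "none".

Answer: T1,T4

Derivation:
Step 1: wait(T3) -> count=1 queue=[] holders={T3}
Step 2: signal(T3) -> count=2 queue=[] holders={none}
Step 3: wait(T3) -> count=1 queue=[] holders={T3}
Step 4: signal(T3) -> count=2 queue=[] holders={none}
Step 5: wait(T3) -> count=1 queue=[] holders={T3}
Step 6: signal(T3) -> count=2 queue=[] holders={none}
Step 7: wait(T3) -> count=1 queue=[] holders={T3}
Step 8: wait(T2) -> count=0 queue=[] holders={T2,T3}
Step 9: wait(T4) -> count=0 queue=[T4] holders={T2,T3}
Step 10: wait(T1) -> count=0 queue=[T4,T1] holders={T2,T3}
Step 11: signal(T3) -> count=0 queue=[T1] holders={T2,T4}
Step 12: signal(T2) -> count=0 queue=[] holders={T1,T4}
Final holders: T1,T4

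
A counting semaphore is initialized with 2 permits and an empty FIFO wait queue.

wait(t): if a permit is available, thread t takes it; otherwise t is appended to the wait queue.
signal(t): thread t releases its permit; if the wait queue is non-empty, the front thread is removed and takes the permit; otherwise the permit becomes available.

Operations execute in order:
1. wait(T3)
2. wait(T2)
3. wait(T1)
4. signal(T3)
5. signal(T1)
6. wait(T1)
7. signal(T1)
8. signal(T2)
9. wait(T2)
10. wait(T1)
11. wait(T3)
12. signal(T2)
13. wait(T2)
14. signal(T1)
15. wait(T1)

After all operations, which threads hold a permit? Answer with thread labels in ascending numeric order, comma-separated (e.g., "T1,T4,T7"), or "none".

Answer: T2,T3

Derivation:
Step 1: wait(T3) -> count=1 queue=[] holders={T3}
Step 2: wait(T2) -> count=0 queue=[] holders={T2,T3}
Step 3: wait(T1) -> count=0 queue=[T1] holders={T2,T3}
Step 4: signal(T3) -> count=0 queue=[] holders={T1,T2}
Step 5: signal(T1) -> count=1 queue=[] holders={T2}
Step 6: wait(T1) -> count=0 queue=[] holders={T1,T2}
Step 7: signal(T1) -> count=1 queue=[] holders={T2}
Step 8: signal(T2) -> count=2 queue=[] holders={none}
Step 9: wait(T2) -> count=1 queue=[] holders={T2}
Step 10: wait(T1) -> count=0 queue=[] holders={T1,T2}
Step 11: wait(T3) -> count=0 queue=[T3] holders={T1,T2}
Step 12: signal(T2) -> count=0 queue=[] holders={T1,T3}
Step 13: wait(T2) -> count=0 queue=[T2] holders={T1,T3}
Step 14: signal(T1) -> count=0 queue=[] holders={T2,T3}
Step 15: wait(T1) -> count=0 queue=[T1] holders={T2,T3}
Final holders: T2,T3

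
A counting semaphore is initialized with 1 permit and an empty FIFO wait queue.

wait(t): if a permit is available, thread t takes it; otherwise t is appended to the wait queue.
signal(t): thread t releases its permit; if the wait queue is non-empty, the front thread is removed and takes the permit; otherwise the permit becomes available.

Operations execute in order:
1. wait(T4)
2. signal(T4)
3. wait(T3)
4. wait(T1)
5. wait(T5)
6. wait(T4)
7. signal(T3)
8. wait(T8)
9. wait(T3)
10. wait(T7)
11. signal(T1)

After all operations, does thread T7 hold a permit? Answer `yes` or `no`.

Answer: no

Derivation:
Step 1: wait(T4) -> count=0 queue=[] holders={T4}
Step 2: signal(T4) -> count=1 queue=[] holders={none}
Step 3: wait(T3) -> count=0 queue=[] holders={T3}
Step 4: wait(T1) -> count=0 queue=[T1] holders={T3}
Step 5: wait(T5) -> count=0 queue=[T1,T5] holders={T3}
Step 6: wait(T4) -> count=0 queue=[T1,T5,T4] holders={T3}
Step 7: signal(T3) -> count=0 queue=[T5,T4] holders={T1}
Step 8: wait(T8) -> count=0 queue=[T5,T4,T8] holders={T1}
Step 9: wait(T3) -> count=0 queue=[T5,T4,T8,T3] holders={T1}
Step 10: wait(T7) -> count=0 queue=[T5,T4,T8,T3,T7] holders={T1}
Step 11: signal(T1) -> count=0 queue=[T4,T8,T3,T7] holders={T5}
Final holders: {T5} -> T7 not in holders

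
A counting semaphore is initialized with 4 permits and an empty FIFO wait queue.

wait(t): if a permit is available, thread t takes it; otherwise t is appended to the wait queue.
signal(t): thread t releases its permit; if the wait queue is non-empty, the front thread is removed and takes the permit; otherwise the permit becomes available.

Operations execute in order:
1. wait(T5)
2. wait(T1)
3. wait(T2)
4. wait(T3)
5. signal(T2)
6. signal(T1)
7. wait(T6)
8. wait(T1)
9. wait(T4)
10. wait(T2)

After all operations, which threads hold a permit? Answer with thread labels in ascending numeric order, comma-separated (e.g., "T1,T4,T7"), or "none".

Answer: T1,T3,T5,T6

Derivation:
Step 1: wait(T5) -> count=3 queue=[] holders={T5}
Step 2: wait(T1) -> count=2 queue=[] holders={T1,T5}
Step 3: wait(T2) -> count=1 queue=[] holders={T1,T2,T5}
Step 4: wait(T3) -> count=0 queue=[] holders={T1,T2,T3,T5}
Step 5: signal(T2) -> count=1 queue=[] holders={T1,T3,T5}
Step 6: signal(T1) -> count=2 queue=[] holders={T3,T5}
Step 7: wait(T6) -> count=1 queue=[] holders={T3,T5,T6}
Step 8: wait(T1) -> count=0 queue=[] holders={T1,T3,T5,T6}
Step 9: wait(T4) -> count=0 queue=[T4] holders={T1,T3,T5,T6}
Step 10: wait(T2) -> count=0 queue=[T4,T2] holders={T1,T3,T5,T6}
Final holders: T1,T3,T5,T6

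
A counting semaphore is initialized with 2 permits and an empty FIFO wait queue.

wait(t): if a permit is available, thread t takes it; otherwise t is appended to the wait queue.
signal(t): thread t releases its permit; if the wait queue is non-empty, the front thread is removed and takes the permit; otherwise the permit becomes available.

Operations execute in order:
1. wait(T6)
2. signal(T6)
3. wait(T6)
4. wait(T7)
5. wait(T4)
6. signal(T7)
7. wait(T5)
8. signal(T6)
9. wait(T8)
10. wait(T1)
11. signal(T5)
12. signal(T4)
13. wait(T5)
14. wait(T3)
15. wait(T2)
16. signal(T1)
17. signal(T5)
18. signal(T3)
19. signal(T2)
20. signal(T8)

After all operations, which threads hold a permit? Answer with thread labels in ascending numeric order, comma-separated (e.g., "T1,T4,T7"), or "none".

Answer: none

Derivation:
Step 1: wait(T6) -> count=1 queue=[] holders={T6}
Step 2: signal(T6) -> count=2 queue=[] holders={none}
Step 3: wait(T6) -> count=1 queue=[] holders={T6}
Step 4: wait(T7) -> count=0 queue=[] holders={T6,T7}
Step 5: wait(T4) -> count=0 queue=[T4] holders={T6,T7}
Step 6: signal(T7) -> count=0 queue=[] holders={T4,T6}
Step 7: wait(T5) -> count=0 queue=[T5] holders={T4,T6}
Step 8: signal(T6) -> count=0 queue=[] holders={T4,T5}
Step 9: wait(T8) -> count=0 queue=[T8] holders={T4,T5}
Step 10: wait(T1) -> count=0 queue=[T8,T1] holders={T4,T5}
Step 11: signal(T5) -> count=0 queue=[T1] holders={T4,T8}
Step 12: signal(T4) -> count=0 queue=[] holders={T1,T8}
Step 13: wait(T5) -> count=0 queue=[T5] holders={T1,T8}
Step 14: wait(T3) -> count=0 queue=[T5,T3] holders={T1,T8}
Step 15: wait(T2) -> count=0 queue=[T5,T3,T2] holders={T1,T8}
Step 16: signal(T1) -> count=0 queue=[T3,T2] holders={T5,T8}
Step 17: signal(T5) -> count=0 queue=[T2] holders={T3,T8}
Step 18: signal(T3) -> count=0 queue=[] holders={T2,T8}
Step 19: signal(T2) -> count=1 queue=[] holders={T8}
Step 20: signal(T8) -> count=2 queue=[] holders={none}
Final holders: none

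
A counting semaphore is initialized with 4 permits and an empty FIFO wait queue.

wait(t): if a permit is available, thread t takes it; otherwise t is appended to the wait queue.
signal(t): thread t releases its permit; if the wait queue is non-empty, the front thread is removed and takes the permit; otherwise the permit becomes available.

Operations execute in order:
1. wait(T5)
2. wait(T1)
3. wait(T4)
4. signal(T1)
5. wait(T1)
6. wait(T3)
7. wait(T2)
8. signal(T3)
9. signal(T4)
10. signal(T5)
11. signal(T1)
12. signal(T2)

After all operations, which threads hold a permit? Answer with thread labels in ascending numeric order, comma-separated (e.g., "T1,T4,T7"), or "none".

Answer: none

Derivation:
Step 1: wait(T5) -> count=3 queue=[] holders={T5}
Step 2: wait(T1) -> count=2 queue=[] holders={T1,T5}
Step 3: wait(T4) -> count=1 queue=[] holders={T1,T4,T5}
Step 4: signal(T1) -> count=2 queue=[] holders={T4,T5}
Step 5: wait(T1) -> count=1 queue=[] holders={T1,T4,T5}
Step 6: wait(T3) -> count=0 queue=[] holders={T1,T3,T4,T5}
Step 7: wait(T2) -> count=0 queue=[T2] holders={T1,T3,T4,T5}
Step 8: signal(T3) -> count=0 queue=[] holders={T1,T2,T4,T5}
Step 9: signal(T4) -> count=1 queue=[] holders={T1,T2,T5}
Step 10: signal(T5) -> count=2 queue=[] holders={T1,T2}
Step 11: signal(T1) -> count=3 queue=[] holders={T2}
Step 12: signal(T2) -> count=4 queue=[] holders={none}
Final holders: none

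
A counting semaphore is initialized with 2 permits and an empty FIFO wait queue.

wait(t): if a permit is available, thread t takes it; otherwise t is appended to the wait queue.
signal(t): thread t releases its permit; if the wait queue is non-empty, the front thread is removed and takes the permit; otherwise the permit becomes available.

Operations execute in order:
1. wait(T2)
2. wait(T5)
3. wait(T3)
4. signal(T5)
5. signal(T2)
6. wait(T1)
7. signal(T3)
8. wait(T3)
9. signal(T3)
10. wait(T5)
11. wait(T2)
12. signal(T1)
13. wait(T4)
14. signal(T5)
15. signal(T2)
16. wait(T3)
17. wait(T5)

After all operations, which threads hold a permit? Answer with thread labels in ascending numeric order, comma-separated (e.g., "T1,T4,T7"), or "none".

Answer: T3,T4

Derivation:
Step 1: wait(T2) -> count=1 queue=[] holders={T2}
Step 2: wait(T5) -> count=0 queue=[] holders={T2,T5}
Step 3: wait(T3) -> count=0 queue=[T3] holders={T2,T5}
Step 4: signal(T5) -> count=0 queue=[] holders={T2,T3}
Step 5: signal(T2) -> count=1 queue=[] holders={T3}
Step 6: wait(T1) -> count=0 queue=[] holders={T1,T3}
Step 7: signal(T3) -> count=1 queue=[] holders={T1}
Step 8: wait(T3) -> count=0 queue=[] holders={T1,T3}
Step 9: signal(T3) -> count=1 queue=[] holders={T1}
Step 10: wait(T5) -> count=0 queue=[] holders={T1,T5}
Step 11: wait(T2) -> count=0 queue=[T2] holders={T1,T5}
Step 12: signal(T1) -> count=0 queue=[] holders={T2,T5}
Step 13: wait(T4) -> count=0 queue=[T4] holders={T2,T5}
Step 14: signal(T5) -> count=0 queue=[] holders={T2,T4}
Step 15: signal(T2) -> count=1 queue=[] holders={T4}
Step 16: wait(T3) -> count=0 queue=[] holders={T3,T4}
Step 17: wait(T5) -> count=0 queue=[T5] holders={T3,T4}
Final holders: T3,T4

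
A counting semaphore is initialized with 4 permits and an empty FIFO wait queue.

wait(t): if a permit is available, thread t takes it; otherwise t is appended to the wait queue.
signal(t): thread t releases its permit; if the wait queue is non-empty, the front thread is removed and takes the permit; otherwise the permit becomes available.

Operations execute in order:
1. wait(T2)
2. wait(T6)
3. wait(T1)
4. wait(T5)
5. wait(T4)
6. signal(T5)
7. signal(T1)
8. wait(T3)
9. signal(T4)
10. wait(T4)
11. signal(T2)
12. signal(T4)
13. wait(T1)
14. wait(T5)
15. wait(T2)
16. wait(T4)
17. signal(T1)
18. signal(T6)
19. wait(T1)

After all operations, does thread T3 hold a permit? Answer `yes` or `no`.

Step 1: wait(T2) -> count=3 queue=[] holders={T2}
Step 2: wait(T6) -> count=2 queue=[] holders={T2,T6}
Step 3: wait(T1) -> count=1 queue=[] holders={T1,T2,T6}
Step 4: wait(T5) -> count=0 queue=[] holders={T1,T2,T5,T6}
Step 5: wait(T4) -> count=0 queue=[T4] holders={T1,T2,T5,T6}
Step 6: signal(T5) -> count=0 queue=[] holders={T1,T2,T4,T6}
Step 7: signal(T1) -> count=1 queue=[] holders={T2,T4,T6}
Step 8: wait(T3) -> count=0 queue=[] holders={T2,T3,T4,T6}
Step 9: signal(T4) -> count=1 queue=[] holders={T2,T3,T6}
Step 10: wait(T4) -> count=0 queue=[] holders={T2,T3,T4,T6}
Step 11: signal(T2) -> count=1 queue=[] holders={T3,T4,T6}
Step 12: signal(T4) -> count=2 queue=[] holders={T3,T6}
Step 13: wait(T1) -> count=1 queue=[] holders={T1,T3,T6}
Step 14: wait(T5) -> count=0 queue=[] holders={T1,T3,T5,T6}
Step 15: wait(T2) -> count=0 queue=[T2] holders={T1,T3,T5,T6}
Step 16: wait(T4) -> count=0 queue=[T2,T4] holders={T1,T3,T5,T6}
Step 17: signal(T1) -> count=0 queue=[T4] holders={T2,T3,T5,T6}
Step 18: signal(T6) -> count=0 queue=[] holders={T2,T3,T4,T5}
Step 19: wait(T1) -> count=0 queue=[T1] holders={T2,T3,T4,T5}
Final holders: {T2,T3,T4,T5} -> T3 in holders

Answer: yes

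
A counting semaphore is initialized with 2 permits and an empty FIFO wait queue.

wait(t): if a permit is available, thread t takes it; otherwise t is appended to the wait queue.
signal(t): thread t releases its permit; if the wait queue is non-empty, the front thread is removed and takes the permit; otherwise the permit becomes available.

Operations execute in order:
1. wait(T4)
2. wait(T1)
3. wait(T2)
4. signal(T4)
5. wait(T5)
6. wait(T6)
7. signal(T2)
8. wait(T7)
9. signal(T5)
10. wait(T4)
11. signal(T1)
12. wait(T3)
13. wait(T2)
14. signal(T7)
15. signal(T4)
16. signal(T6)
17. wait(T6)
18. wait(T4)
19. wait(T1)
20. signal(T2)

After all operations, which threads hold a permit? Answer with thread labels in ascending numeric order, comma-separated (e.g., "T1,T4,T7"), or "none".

Answer: T3,T6

Derivation:
Step 1: wait(T4) -> count=1 queue=[] holders={T4}
Step 2: wait(T1) -> count=0 queue=[] holders={T1,T4}
Step 3: wait(T2) -> count=0 queue=[T2] holders={T1,T4}
Step 4: signal(T4) -> count=0 queue=[] holders={T1,T2}
Step 5: wait(T5) -> count=0 queue=[T5] holders={T1,T2}
Step 6: wait(T6) -> count=0 queue=[T5,T6] holders={T1,T2}
Step 7: signal(T2) -> count=0 queue=[T6] holders={T1,T5}
Step 8: wait(T7) -> count=0 queue=[T6,T7] holders={T1,T5}
Step 9: signal(T5) -> count=0 queue=[T7] holders={T1,T6}
Step 10: wait(T4) -> count=0 queue=[T7,T4] holders={T1,T6}
Step 11: signal(T1) -> count=0 queue=[T4] holders={T6,T7}
Step 12: wait(T3) -> count=0 queue=[T4,T3] holders={T6,T7}
Step 13: wait(T2) -> count=0 queue=[T4,T3,T2] holders={T6,T7}
Step 14: signal(T7) -> count=0 queue=[T3,T2] holders={T4,T6}
Step 15: signal(T4) -> count=0 queue=[T2] holders={T3,T6}
Step 16: signal(T6) -> count=0 queue=[] holders={T2,T3}
Step 17: wait(T6) -> count=0 queue=[T6] holders={T2,T3}
Step 18: wait(T4) -> count=0 queue=[T6,T4] holders={T2,T3}
Step 19: wait(T1) -> count=0 queue=[T6,T4,T1] holders={T2,T3}
Step 20: signal(T2) -> count=0 queue=[T4,T1] holders={T3,T6}
Final holders: T3,T6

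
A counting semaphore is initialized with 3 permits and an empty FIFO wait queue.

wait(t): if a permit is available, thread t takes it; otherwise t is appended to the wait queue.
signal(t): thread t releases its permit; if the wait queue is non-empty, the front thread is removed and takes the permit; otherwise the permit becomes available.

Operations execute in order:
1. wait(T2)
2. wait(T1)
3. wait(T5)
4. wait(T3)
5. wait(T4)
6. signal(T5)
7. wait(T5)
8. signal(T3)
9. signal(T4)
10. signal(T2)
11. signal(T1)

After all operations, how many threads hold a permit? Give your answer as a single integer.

Step 1: wait(T2) -> count=2 queue=[] holders={T2}
Step 2: wait(T1) -> count=1 queue=[] holders={T1,T2}
Step 3: wait(T5) -> count=0 queue=[] holders={T1,T2,T5}
Step 4: wait(T3) -> count=0 queue=[T3] holders={T1,T2,T5}
Step 5: wait(T4) -> count=0 queue=[T3,T4] holders={T1,T2,T5}
Step 6: signal(T5) -> count=0 queue=[T4] holders={T1,T2,T3}
Step 7: wait(T5) -> count=0 queue=[T4,T5] holders={T1,T2,T3}
Step 8: signal(T3) -> count=0 queue=[T5] holders={T1,T2,T4}
Step 9: signal(T4) -> count=0 queue=[] holders={T1,T2,T5}
Step 10: signal(T2) -> count=1 queue=[] holders={T1,T5}
Step 11: signal(T1) -> count=2 queue=[] holders={T5}
Final holders: {T5} -> 1 thread(s)

Answer: 1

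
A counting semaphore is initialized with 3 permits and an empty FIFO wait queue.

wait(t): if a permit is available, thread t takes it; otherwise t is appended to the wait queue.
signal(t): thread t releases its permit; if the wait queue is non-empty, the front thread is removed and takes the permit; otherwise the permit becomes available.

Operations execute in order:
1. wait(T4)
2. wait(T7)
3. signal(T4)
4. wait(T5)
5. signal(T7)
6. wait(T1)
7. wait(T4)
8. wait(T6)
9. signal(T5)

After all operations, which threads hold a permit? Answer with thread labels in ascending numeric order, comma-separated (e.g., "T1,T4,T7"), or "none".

Answer: T1,T4,T6

Derivation:
Step 1: wait(T4) -> count=2 queue=[] holders={T4}
Step 2: wait(T7) -> count=1 queue=[] holders={T4,T7}
Step 3: signal(T4) -> count=2 queue=[] holders={T7}
Step 4: wait(T5) -> count=1 queue=[] holders={T5,T7}
Step 5: signal(T7) -> count=2 queue=[] holders={T5}
Step 6: wait(T1) -> count=1 queue=[] holders={T1,T5}
Step 7: wait(T4) -> count=0 queue=[] holders={T1,T4,T5}
Step 8: wait(T6) -> count=0 queue=[T6] holders={T1,T4,T5}
Step 9: signal(T5) -> count=0 queue=[] holders={T1,T4,T6}
Final holders: T1,T4,T6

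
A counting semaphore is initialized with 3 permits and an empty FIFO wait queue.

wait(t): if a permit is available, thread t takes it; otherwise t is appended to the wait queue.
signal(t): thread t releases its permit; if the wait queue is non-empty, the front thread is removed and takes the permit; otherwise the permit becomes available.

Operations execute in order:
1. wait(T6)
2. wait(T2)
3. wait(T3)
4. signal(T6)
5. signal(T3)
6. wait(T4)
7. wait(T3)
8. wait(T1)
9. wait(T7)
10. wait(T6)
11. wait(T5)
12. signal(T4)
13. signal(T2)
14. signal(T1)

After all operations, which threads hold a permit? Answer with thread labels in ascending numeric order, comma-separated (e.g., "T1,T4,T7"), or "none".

Step 1: wait(T6) -> count=2 queue=[] holders={T6}
Step 2: wait(T2) -> count=1 queue=[] holders={T2,T6}
Step 3: wait(T3) -> count=0 queue=[] holders={T2,T3,T6}
Step 4: signal(T6) -> count=1 queue=[] holders={T2,T3}
Step 5: signal(T3) -> count=2 queue=[] holders={T2}
Step 6: wait(T4) -> count=1 queue=[] holders={T2,T4}
Step 7: wait(T3) -> count=0 queue=[] holders={T2,T3,T4}
Step 8: wait(T1) -> count=0 queue=[T1] holders={T2,T3,T4}
Step 9: wait(T7) -> count=0 queue=[T1,T7] holders={T2,T3,T4}
Step 10: wait(T6) -> count=0 queue=[T1,T7,T6] holders={T2,T3,T4}
Step 11: wait(T5) -> count=0 queue=[T1,T7,T6,T5] holders={T2,T3,T4}
Step 12: signal(T4) -> count=0 queue=[T7,T6,T5] holders={T1,T2,T3}
Step 13: signal(T2) -> count=0 queue=[T6,T5] holders={T1,T3,T7}
Step 14: signal(T1) -> count=0 queue=[T5] holders={T3,T6,T7}
Final holders: T3,T6,T7

Answer: T3,T6,T7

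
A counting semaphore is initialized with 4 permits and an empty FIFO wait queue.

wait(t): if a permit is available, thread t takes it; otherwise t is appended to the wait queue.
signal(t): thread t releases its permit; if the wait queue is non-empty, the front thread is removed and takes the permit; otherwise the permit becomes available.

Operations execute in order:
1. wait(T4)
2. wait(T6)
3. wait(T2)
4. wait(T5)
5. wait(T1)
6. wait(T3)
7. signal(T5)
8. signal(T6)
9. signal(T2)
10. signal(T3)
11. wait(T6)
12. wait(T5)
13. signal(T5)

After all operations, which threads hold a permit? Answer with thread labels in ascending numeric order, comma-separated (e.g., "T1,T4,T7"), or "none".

Answer: T1,T4,T6

Derivation:
Step 1: wait(T4) -> count=3 queue=[] holders={T4}
Step 2: wait(T6) -> count=2 queue=[] holders={T4,T6}
Step 3: wait(T2) -> count=1 queue=[] holders={T2,T4,T6}
Step 4: wait(T5) -> count=0 queue=[] holders={T2,T4,T5,T6}
Step 5: wait(T1) -> count=0 queue=[T1] holders={T2,T4,T5,T6}
Step 6: wait(T3) -> count=0 queue=[T1,T3] holders={T2,T4,T5,T6}
Step 7: signal(T5) -> count=0 queue=[T3] holders={T1,T2,T4,T6}
Step 8: signal(T6) -> count=0 queue=[] holders={T1,T2,T3,T4}
Step 9: signal(T2) -> count=1 queue=[] holders={T1,T3,T4}
Step 10: signal(T3) -> count=2 queue=[] holders={T1,T4}
Step 11: wait(T6) -> count=1 queue=[] holders={T1,T4,T6}
Step 12: wait(T5) -> count=0 queue=[] holders={T1,T4,T5,T6}
Step 13: signal(T5) -> count=1 queue=[] holders={T1,T4,T6}
Final holders: T1,T4,T6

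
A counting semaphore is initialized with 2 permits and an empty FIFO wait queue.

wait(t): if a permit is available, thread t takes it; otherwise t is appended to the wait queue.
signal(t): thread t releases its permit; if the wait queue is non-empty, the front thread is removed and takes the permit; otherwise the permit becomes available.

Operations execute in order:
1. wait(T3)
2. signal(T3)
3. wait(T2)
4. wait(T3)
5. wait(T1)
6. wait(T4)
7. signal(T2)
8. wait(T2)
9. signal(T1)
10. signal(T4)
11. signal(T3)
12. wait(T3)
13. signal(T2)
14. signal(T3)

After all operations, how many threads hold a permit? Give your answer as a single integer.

Step 1: wait(T3) -> count=1 queue=[] holders={T3}
Step 2: signal(T3) -> count=2 queue=[] holders={none}
Step 3: wait(T2) -> count=1 queue=[] holders={T2}
Step 4: wait(T3) -> count=0 queue=[] holders={T2,T3}
Step 5: wait(T1) -> count=0 queue=[T1] holders={T2,T3}
Step 6: wait(T4) -> count=0 queue=[T1,T4] holders={T2,T3}
Step 7: signal(T2) -> count=0 queue=[T4] holders={T1,T3}
Step 8: wait(T2) -> count=0 queue=[T4,T2] holders={T1,T3}
Step 9: signal(T1) -> count=0 queue=[T2] holders={T3,T4}
Step 10: signal(T4) -> count=0 queue=[] holders={T2,T3}
Step 11: signal(T3) -> count=1 queue=[] holders={T2}
Step 12: wait(T3) -> count=0 queue=[] holders={T2,T3}
Step 13: signal(T2) -> count=1 queue=[] holders={T3}
Step 14: signal(T3) -> count=2 queue=[] holders={none}
Final holders: {none} -> 0 thread(s)

Answer: 0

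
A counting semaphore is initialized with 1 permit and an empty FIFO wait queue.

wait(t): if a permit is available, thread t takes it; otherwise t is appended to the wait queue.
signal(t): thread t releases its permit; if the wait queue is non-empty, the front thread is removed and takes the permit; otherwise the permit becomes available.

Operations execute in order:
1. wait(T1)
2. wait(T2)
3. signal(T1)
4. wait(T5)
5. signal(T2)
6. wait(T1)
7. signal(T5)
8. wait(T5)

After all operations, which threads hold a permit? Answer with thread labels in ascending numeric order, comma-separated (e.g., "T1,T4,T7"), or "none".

Answer: T1

Derivation:
Step 1: wait(T1) -> count=0 queue=[] holders={T1}
Step 2: wait(T2) -> count=0 queue=[T2] holders={T1}
Step 3: signal(T1) -> count=0 queue=[] holders={T2}
Step 4: wait(T5) -> count=0 queue=[T5] holders={T2}
Step 5: signal(T2) -> count=0 queue=[] holders={T5}
Step 6: wait(T1) -> count=0 queue=[T1] holders={T5}
Step 7: signal(T5) -> count=0 queue=[] holders={T1}
Step 8: wait(T5) -> count=0 queue=[T5] holders={T1}
Final holders: T1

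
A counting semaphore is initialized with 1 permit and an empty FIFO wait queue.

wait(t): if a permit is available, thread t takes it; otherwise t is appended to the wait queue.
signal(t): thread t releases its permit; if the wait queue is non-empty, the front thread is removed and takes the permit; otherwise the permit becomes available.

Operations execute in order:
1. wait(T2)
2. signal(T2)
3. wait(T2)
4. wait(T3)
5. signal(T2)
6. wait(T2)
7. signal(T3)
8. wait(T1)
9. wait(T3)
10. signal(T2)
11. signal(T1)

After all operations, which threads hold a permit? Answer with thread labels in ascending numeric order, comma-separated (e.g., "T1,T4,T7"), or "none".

Answer: T3

Derivation:
Step 1: wait(T2) -> count=0 queue=[] holders={T2}
Step 2: signal(T2) -> count=1 queue=[] holders={none}
Step 3: wait(T2) -> count=0 queue=[] holders={T2}
Step 4: wait(T3) -> count=0 queue=[T3] holders={T2}
Step 5: signal(T2) -> count=0 queue=[] holders={T3}
Step 6: wait(T2) -> count=0 queue=[T2] holders={T3}
Step 7: signal(T3) -> count=0 queue=[] holders={T2}
Step 8: wait(T1) -> count=0 queue=[T1] holders={T2}
Step 9: wait(T3) -> count=0 queue=[T1,T3] holders={T2}
Step 10: signal(T2) -> count=0 queue=[T3] holders={T1}
Step 11: signal(T1) -> count=0 queue=[] holders={T3}
Final holders: T3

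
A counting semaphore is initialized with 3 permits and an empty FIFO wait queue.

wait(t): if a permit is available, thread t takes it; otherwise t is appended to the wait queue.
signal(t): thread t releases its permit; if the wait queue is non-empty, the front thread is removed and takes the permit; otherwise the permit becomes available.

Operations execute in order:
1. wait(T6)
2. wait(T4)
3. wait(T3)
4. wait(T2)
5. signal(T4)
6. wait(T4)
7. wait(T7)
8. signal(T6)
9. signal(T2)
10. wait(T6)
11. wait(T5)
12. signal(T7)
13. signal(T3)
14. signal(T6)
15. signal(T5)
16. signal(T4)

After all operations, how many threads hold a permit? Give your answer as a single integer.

Step 1: wait(T6) -> count=2 queue=[] holders={T6}
Step 2: wait(T4) -> count=1 queue=[] holders={T4,T6}
Step 3: wait(T3) -> count=0 queue=[] holders={T3,T4,T6}
Step 4: wait(T2) -> count=0 queue=[T2] holders={T3,T4,T6}
Step 5: signal(T4) -> count=0 queue=[] holders={T2,T3,T6}
Step 6: wait(T4) -> count=0 queue=[T4] holders={T2,T3,T6}
Step 7: wait(T7) -> count=0 queue=[T4,T7] holders={T2,T3,T6}
Step 8: signal(T6) -> count=0 queue=[T7] holders={T2,T3,T4}
Step 9: signal(T2) -> count=0 queue=[] holders={T3,T4,T7}
Step 10: wait(T6) -> count=0 queue=[T6] holders={T3,T4,T7}
Step 11: wait(T5) -> count=0 queue=[T6,T5] holders={T3,T4,T7}
Step 12: signal(T7) -> count=0 queue=[T5] holders={T3,T4,T6}
Step 13: signal(T3) -> count=0 queue=[] holders={T4,T5,T6}
Step 14: signal(T6) -> count=1 queue=[] holders={T4,T5}
Step 15: signal(T5) -> count=2 queue=[] holders={T4}
Step 16: signal(T4) -> count=3 queue=[] holders={none}
Final holders: {none} -> 0 thread(s)

Answer: 0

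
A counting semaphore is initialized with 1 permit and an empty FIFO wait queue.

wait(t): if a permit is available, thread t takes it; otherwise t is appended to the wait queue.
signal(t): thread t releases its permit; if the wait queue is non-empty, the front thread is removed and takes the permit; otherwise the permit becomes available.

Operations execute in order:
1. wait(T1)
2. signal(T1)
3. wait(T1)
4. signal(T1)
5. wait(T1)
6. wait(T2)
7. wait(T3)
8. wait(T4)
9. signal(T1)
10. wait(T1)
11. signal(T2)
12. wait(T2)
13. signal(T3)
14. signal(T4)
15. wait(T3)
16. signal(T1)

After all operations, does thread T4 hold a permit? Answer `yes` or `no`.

Step 1: wait(T1) -> count=0 queue=[] holders={T1}
Step 2: signal(T1) -> count=1 queue=[] holders={none}
Step 3: wait(T1) -> count=0 queue=[] holders={T1}
Step 4: signal(T1) -> count=1 queue=[] holders={none}
Step 5: wait(T1) -> count=0 queue=[] holders={T1}
Step 6: wait(T2) -> count=0 queue=[T2] holders={T1}
Step 7: wait(T3) -> count=0 queue=[T2,T3] holders={T1}
Step 8: wait(T4) -> count=0 queue=[T2,T3,T4] holders={T1}
Step 9: signal(T1) -> count=0 queue=[T3,T4] holders={T2}
Step 10: wait(T1) -> count=0 queue=[T3,T4,T1] holders={T2}
Step 11: signal(T2) -> count=0 queue=[T4,T1] holders={T3}
Step 12: wait(T2) -> count=0 queue=[T4,T1,T2] holders={T3}
Step 13: signal(T3) -> count=0 queue=[T1,T2] holders={T4}
Step 14: signal(T4) -> count=0 queue=[T2] holders={T1}
Step 15: wait(T3) -> count=0 queue=[T2,T3] holders={T1}
Step 16: signal(T1) -> count=0 queue=[T3] holders={T2}
Final holders: {T2} -> T4 not in holders

Answer: no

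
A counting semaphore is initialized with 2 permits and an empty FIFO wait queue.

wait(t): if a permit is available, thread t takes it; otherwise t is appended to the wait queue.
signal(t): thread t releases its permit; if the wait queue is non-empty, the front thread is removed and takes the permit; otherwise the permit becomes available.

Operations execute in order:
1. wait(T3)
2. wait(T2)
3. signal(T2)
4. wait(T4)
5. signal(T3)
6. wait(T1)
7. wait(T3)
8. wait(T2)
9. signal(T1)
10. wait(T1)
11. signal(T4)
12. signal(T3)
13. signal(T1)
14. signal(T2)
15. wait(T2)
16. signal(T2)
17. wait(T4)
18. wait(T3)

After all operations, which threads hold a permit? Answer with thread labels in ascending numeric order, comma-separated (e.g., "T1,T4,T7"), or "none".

Answer: T3,T4

Derivation:
Step 1: wait(T3) -> count=1 queue=[] holders={T3}
Step 2: wait(T2) -> count=0 queue=[] holders={T2,T3}
Step 3: signal(T2) -> count=1 queue=[] holders={T3}
Step 4: wait(T4) -> count=0 queue=[] holders={T3,T4}
Step 5: signal(T3) -> count=1 queue=[] holders={T4}
Step 6: wait(T1) -> count=0 queue=[] holders={T1,T4}
Step 7: wait(T3) -> count=0 queue=[T3] holders={T1,T4}
Step 8: wait(T2) -> count=0 queue=[T3,T2] holders={T1,T4}
Step 9: signal(T1) -> count=0 queue=[T2] holders={T3,T4}
Step 10: wait(T1) -> count=0 queue=[T2,T1] holders={T3,T4}
Step 11: signal(T4) -> count=0 queue=[T1] holders={T2,T3}
Step 12: signal(T3) -> count=0 queue=[] holders={T1,T2}
Step 13: signal(T1) -> count=1 queue=[] holders={T2}
Step 14: signal(T2) -> count=2 queue=[] holders={none}
Step 15: wait(T2) -> count=1 queue=[] holders={T2}
Step 16: signal(T2) -> count=2 queue=[] holders={none}
Step 17: wait(T4) -> count=1 queue=[] holders={T4}
Step 18: wait(T3) -> count=0 queue=[] holders={T3,T4}
Final holders: T3,T4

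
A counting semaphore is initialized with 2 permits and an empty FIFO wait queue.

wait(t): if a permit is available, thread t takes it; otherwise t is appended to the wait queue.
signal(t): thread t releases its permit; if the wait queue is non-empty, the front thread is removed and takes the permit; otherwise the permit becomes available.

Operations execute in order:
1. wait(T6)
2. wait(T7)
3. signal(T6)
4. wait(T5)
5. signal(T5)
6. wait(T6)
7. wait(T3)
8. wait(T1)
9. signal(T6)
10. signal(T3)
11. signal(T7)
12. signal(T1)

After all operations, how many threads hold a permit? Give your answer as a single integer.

Answer: 0

Derivation:
Step 1: wait(T6) -> count=1 queue=[] holders={T6}
Step 2: wait(T7) -> count=0 queue=[] holders={T6,T7}
Step 3: signal(T6) -> count=1 queue=[] holders={T7}
Step 4: wait(T5) -> count=0 queue=[] holders={T5,T7}
Step 5: signal(T5) -> count=1 queue=[] holders={T7}
Step 6: wait(T6) -> count=0 queue=[] holders={T6,T7}
Step 7: wait(T3) -> count=0 queue=[T3] holders={T6,T7}
Step 8: wait(T1) -> count=0 queue=[T3,T1] holders={T6,T7}
Step 9: signal(T6) -> count=0 queue=[T1] holders={T3,T7}
Step 10: signal(T3) -> count=0 queue=[] holders={T1,T7}
Step 11: signal(T7) -> count=1 queue=[] holders={T1}
Step 12: signal(T1) -> count=2 queue=[] holders={none}
Final holders: {none} -> 0 thread(s)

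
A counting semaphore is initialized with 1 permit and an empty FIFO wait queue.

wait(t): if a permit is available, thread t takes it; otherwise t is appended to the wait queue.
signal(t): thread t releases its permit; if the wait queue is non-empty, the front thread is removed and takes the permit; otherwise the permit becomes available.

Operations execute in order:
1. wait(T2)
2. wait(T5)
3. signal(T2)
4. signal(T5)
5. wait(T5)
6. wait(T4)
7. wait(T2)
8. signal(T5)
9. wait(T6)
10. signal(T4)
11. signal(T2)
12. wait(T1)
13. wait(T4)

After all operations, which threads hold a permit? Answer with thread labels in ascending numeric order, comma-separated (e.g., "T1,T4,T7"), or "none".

Step 1: wait(T2) -> count=0 queue=[] holders={T2}
Step 2: wait(T5) -> count=0 queue=[T5] holders={T2}
Step 3: signal(T2) -> count=0 queue=[] holders={T5}
Step 4: signal(T5) -> count=1 queue=[] holders={none}
Step 5: wait(T5) -> count=0 queue=[] holders={T5}
Step 6: wait(T4) -> count=0 queue=[T4] holders={T5}
Step 7: wait(T2) -> count=0 queue=[T4,T2] holders={T5}
Step 8: signal(T5) -> count=0 queue=[T2] holders={T4}
Step 9: wait(T6) -> count=0 queue=[T2,T6] holders={T4}
Step 10: signal(T4) -> count=0 queue=[T6] holders={T2}
Step 11: signal(T2) -> count=0 queue=[] holders={T6}
Step 12: wait(T1) -> count=0 queue=[T1] holders={T6}
Step 13: wait(T4) -> count=0 queue=[T1,T4] holders={T6}
Final holders: T6

Answer: T6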